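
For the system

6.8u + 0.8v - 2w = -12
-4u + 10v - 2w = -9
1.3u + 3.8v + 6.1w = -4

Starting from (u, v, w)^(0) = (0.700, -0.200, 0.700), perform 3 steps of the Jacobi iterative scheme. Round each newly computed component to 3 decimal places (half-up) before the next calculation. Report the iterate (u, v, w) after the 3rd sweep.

(-1.579, -1.669, 0.779)

Iteration 1:
  u = (-12 - (0.8)·-0.200 - (-2)·0.700) / (6.8) = -1.535
  v = (-9 - (-4)·0.700 - (-2)·0.700) / (10) = -0.480
  w = (-4 - (1.3)·0.700 - (3.8)·-0.200) / (6.1) = -0.680
Iteration 2:
  u = (-12 - (0.8)·-0.480 - (-2)·-0.680) / (6.8) = -1.908
  v = (-9 - (-4)·-1.535 - (-2)·-0.680) / (10) = -1.650
  w = (-4 - (1.3)·-1.535 - (3.8)·-0.480) / (6.1) = -0.030
Iteration 3:
  u = (-12 - (0.8)·-1.650 - (-2)·-0.030) / (6.8) = -1.579
  v = (-9 - (-4)·-1.908 - (-2)·-0.030) / (10) = -1.669
  w = (-4 - (1.3)·-1.908 - (3.8)·-1.650) / (6.1) = 0.779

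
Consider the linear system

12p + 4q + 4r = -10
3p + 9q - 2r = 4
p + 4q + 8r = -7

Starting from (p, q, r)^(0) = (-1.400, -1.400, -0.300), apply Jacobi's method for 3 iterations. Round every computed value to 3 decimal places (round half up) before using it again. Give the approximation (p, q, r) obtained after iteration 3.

(-0.590, 0.535, -1.002)

Iteration 1:
  p = (-10 - (4)·-1.400 - (4)·-0.300) / (12) = -0.267
  q = (4 - (3)·-1.400 - (-2)·-0.300) / (9) = 0.844
  r = (-7 - (1)·-1.400 - (4)·-1.400) / (8) = 0.000
Iteration 2:
  p = (-10 - (4)·0.844 - (4)·0.000) / (12) = -1.115
  q = (4 - (3)·-0.267 - (-2)·0.000) / (9) = 0.533
  r = (-7 - (1)·-0.267 - (4)·0.844) / (8) = -1.264
Iteration 3:
  p = (-10 - (4)·0.533 - (4)·-1.264) / (12) = -0.590
  q = (4 - (3)·-1.115 - (-2)·-1.264) / (9) = 0.535
  r = (-7 - (1)·-1.115 - (4)·0.533) / (8) = -1.002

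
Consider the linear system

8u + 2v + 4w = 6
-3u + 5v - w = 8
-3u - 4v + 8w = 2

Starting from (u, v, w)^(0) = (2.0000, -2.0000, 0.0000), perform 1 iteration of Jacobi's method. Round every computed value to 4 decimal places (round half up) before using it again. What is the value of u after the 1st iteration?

Iteration 1:
  u = (6 - (2)·-2.0000 - (4)·0.0000) / (8) = 1.2500
  v = (8 - (-3)·2.0000 - (-1)·0.0000) / (5) = 2.8000
  w = (2 - (-3)·2.0000 - (-4)·-2.0000) / (8) = 0.0000

1.2500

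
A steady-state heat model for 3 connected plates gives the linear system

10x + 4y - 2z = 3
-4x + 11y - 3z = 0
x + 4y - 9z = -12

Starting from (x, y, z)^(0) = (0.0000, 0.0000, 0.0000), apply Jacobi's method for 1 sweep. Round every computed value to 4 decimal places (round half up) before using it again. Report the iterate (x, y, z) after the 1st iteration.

(0.3000, 0.0000, 1.3333)

Iteration 1:
  x = (3 - (4)·0.0000 - (-2)·0.0000) / (10) = 0.3000
  y = (0 - (-4)·0.0000 - (-3)·0.0000) / (11) = 0.0000
  z = (-12 - (1)·0.0000 - (4)·0.0000) / (-9) = 1.3333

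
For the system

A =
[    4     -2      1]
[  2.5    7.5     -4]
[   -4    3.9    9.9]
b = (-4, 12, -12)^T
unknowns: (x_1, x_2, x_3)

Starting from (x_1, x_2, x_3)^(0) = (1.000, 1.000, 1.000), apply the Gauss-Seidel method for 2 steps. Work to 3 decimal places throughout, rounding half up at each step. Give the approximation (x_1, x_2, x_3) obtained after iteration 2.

Iteration 1:
  x_1 = (-4 - (-2)·1.000 - (1)·1.000) / (4) = -0.750
  x_2 = (12 - (2.5)·-0.750 - (-4)·1.000) / (7.5) = 2.383
  x_3 = (-12 - (-4)·-0.750 - (3.9)·2.383) / (9.9) = -2.454
Iteration 2:
  x_1 = (-4 - (-2)·2.383 - (1)·-2.454) / (4) = 0.805
  x_2 = (12 - (2.5)·0.805 - (-4)·-2.454) / (7.5) = 0.023
  x_3 = (-12 - (-4)·0.805 - (3.9)·0.023) / (9.9) = -0.896

(0.805, 0.023, -0.896)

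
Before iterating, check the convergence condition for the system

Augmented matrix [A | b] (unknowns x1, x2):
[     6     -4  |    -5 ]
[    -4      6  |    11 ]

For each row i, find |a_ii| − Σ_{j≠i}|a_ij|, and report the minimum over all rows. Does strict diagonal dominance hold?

2

row 1: |6| − (4) = 2
row 2: |6| − (4) = 2
minimum over rows = 2 → strictly diagonally dominant (convergence guaranteed)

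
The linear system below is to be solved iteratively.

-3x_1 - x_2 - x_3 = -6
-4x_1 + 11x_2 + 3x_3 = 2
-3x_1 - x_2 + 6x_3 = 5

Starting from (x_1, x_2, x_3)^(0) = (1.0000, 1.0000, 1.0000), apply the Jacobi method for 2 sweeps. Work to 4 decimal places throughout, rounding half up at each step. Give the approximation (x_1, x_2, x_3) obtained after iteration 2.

Iteration 1:
  x_1 = (-6 - (-1)·1.0000 - (-1)·1.0000) / (-3) = 1.3333
  x_2 = (2 - (-4)·1.0000 - (3)·1.0000) / (11) = 0.2727
  x_3 = (5 - (-3)·1.0000 - (-1)·1.0000) / (6) = 1.5000
Iteration 2:
  x_1 = (-6 - (-1)·0.2727 - (-1)·1.5000) / (-3) = 1.4091
  x_2 = (2 - (-4)·1.3333 - (3)·1.5000) / (11) = 0.2576
  x_3 = (5 - (-3)·1.3333 - (-1)·0.2727) / (6) = 1.5454

(1.4091, 0.2576, 1.5454)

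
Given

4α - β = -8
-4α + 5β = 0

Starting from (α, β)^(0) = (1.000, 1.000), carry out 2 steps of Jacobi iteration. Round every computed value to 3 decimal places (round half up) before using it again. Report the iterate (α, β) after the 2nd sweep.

Iteration 1:
  α = (-8 - (-1)·1.000) / (4) = -1.750
  β = (0 - (-4)·1.000) / (5) = 0.800
Iteration 2:
  α = (-8 - (-1)·0.800) / (4) = -1.800
  β = (0 - (-4)·-1.750) / (5) = -1.400

(-1.800, -1.400)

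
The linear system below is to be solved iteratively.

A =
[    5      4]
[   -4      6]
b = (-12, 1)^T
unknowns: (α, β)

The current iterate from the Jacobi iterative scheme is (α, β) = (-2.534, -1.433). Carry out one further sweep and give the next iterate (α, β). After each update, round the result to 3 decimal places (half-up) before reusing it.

One sweep:
  α = (-12 - (4)·-1.433) / (5) = -1.254
  β = (1 - (-4)·-2.534) / (6) = -1.523

(-1.254, -1.523)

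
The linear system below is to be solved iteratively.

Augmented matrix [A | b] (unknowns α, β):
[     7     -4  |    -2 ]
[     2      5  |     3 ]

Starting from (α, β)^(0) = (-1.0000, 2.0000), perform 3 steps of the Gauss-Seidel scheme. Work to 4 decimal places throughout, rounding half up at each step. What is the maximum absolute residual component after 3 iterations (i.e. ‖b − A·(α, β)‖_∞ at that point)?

0.3647

Iteration 1:
  α = (-2 - (-4)·2.0000) / (7) = 0.8571
  β = (3 - (2)·0.8571) / (5) = 0.2572
Iteration 2:
  α = (-2 - (-4)·0.2572) / (7) = -0.1387
  β = (3 - (2)·-0.1387) / (5) = 0.6555
Iteration 3:
  α = (-2 - (-4)·0.6555) / (7) = 0.0889
  β = (3 - (2)·0.0889) / (5) = 0.5644
Residual b − A·x = (-0.3647, 0.0002); ∞-norm = 0.3647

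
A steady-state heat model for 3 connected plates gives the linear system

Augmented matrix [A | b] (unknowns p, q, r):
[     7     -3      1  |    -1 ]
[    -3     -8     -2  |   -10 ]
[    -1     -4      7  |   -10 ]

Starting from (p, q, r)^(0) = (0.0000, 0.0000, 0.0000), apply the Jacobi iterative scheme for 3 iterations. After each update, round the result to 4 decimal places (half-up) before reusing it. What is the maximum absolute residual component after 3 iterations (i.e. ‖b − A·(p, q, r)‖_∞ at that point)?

Iteration 1:
  p = (-1 - (-3)·0.0000 - (1)·0.0000) / (7) = -0.1429
  q = (-10 - (-3)·0.0000 - (-2)·0.0000) / (-8) = 1.2500
  r = (-10 - (-1)·0.0000 - (-4)·0.0000) / (7) = -1.4286
Iteration 2:
  p = (-1 - (-3)·1.2500 - (1)·-1.4286) / (7) = 0.5969
  q = (-10 - (-3)·-0.1429 - (-2)·-1.4286) / (-8) = 1.6607
  r = (-10 - (-1)·-0.1429 - (-4)·1.2500) / (7) = -0.7347
Iteration 3:
  p = (-1 - (-3)·1.6607 - (1)·-0.7347) / (7) = 0.6738
  q = (-10 - (-3)·0.5969 - (-2)·-0.7347) / (-8) = 1.2098
  r = (-10 - (-1)·0.5969 - (-4)·1.6607) / (7) = -0.3943
Residual b − A·x = (-1.6929, 0.9112, -1.7269); ∞-norm = 1.7269

1.7269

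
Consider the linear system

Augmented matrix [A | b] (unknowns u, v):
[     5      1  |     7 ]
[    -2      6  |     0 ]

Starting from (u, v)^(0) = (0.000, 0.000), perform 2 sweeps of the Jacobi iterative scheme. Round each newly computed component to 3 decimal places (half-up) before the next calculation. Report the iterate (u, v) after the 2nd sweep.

(1.400, 0.467)

Iteration 1:
  u = (7 - (1)·0.000) / (5) = 1.400
  v = (0 - (-2)·0.000) / (6) = 0.000
Iteration 2:
  u = (7 - (1)·0.000) / (5) = 1.400
  v = (0 - (-2)·1.400) / (6) = 0.467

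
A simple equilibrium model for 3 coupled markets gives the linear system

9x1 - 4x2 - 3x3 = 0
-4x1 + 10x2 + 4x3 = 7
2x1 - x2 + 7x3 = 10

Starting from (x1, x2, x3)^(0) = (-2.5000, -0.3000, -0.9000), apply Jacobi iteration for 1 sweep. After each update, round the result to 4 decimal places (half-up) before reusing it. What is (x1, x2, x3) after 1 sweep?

Iteration 1:
  x1 = (0 - (-4)·-0.3000 - (-3)·-0.9000) / (9) = -0.4333
  x2 = (7 - (-4)·-2.5000 - (4)·-0.9000) / (10) = 0.0600
  x3 = (10 - (2)·-2.5000 - (-1)·-0.3000) / (7) = 2.1000

(-0.4333, 0.0600, 2.1000)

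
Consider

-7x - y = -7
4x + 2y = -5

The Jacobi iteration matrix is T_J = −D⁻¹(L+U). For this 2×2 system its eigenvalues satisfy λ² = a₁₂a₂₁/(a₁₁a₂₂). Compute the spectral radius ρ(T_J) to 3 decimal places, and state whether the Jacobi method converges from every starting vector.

a₁₂a₂₁/(a₁₁a₂₂) = (-1)·(4) / ((-7)·(2)) = 0.285714
ρ = √|0.285714| = √0.285714 = 0.535
ρ < 1, so Jacobi converges

0.535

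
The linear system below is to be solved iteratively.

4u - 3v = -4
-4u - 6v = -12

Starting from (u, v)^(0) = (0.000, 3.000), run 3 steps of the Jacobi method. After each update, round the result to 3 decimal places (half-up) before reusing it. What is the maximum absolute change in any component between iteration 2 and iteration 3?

Iteration 1:
  u = (-4 - (-3)·3.000) / (4) = 1.250
  v = (-12 - (-4)·0.000) / (-6) = 2.000
Iteration 2:
  u = (-4 - (-3)·2.000) / (4) = 0.500
  v = (-12 - (-4)·1.250) / (-6) = 1.167
Iteration 3:
  u = (-4 - (-3)·1.167) / (4) = -0.125
  v = (-12 - (-4)·0.500) / (-6) = 1.667
Change: (-0.625, 0.500) → max |·| = 0.625

0.625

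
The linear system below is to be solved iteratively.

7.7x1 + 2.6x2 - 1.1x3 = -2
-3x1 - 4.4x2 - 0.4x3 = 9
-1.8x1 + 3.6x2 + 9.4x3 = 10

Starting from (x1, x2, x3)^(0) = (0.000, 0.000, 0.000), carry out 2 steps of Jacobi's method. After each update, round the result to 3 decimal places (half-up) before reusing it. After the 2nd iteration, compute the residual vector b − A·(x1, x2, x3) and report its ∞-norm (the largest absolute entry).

Iteration 1:
  x1 = (-2 - (2.6)·0.000 - (-1.1)·0.000) / (7.7) = -0.260
  x2 = (9 - (-3)·0.000 - (-0.4)·0.000) / (-4.4) = -2.045
  x3 = (10 - (-1.8)·0.000 - (3.6)·0.000) / (9.4) = 1.064
Iteration 2:
  x1 = (-2 - (2.6)·-2.045 - (-1.1)·1.064) / (7.7) = 0.583
  x2 = (9 - (-3)·-0.260 - (-0.4)·1.064) / (-4.4) = -1.965
  x3 = (10 - (-1.8)·-0.260 - (3.6)·-2.045) / (9.4) = 1.797
Residual b − A·x = (0.597, 2.822, 1.232); ∞-norm = 2.822

2.822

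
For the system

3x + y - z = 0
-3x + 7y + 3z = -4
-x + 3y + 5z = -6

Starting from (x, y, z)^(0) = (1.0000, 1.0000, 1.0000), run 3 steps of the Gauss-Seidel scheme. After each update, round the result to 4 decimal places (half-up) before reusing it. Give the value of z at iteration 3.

-1.1047

Iteration 1:
  x = (0 - (1)·1.0000 - (-1)·1.0000) / (3) = 0.0000
  y = (-4 - (-3)·0.0000 - (3)·1.0000) / (7) = -1.0000
  z = (-6 - (-1)·0.0000 - (3)·-1.0000) / (5) = -0.6000
Iteration 2:
  x = (0 - (1)·-1.0000 - (-1)·-0.6000) / (3) = 0.1333
  y = (-4 - (-3)·0.1333 - (3)·-0.6000) / (7) = -0.2572
  z = (-6 - (-1)·0.1333 - (3)·-0.2572) / (5) = -1.0190
Iteration 3:
  x = (0 - (1)·-0.2572 - (-1)·-1.0190) / (3) = -0.2539
  y = (-4 - (-3)·-0.2539 - (3)·-1.0190) / (7) = -0.2435
  z = (-6 - (-1)·-0.2539 - (3)·-0.2435) / (5) = -1.1047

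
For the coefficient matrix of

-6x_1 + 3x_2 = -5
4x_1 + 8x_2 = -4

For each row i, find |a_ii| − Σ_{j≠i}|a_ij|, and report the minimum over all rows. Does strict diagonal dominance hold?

row 1: |-6| − (3) = 3
row 2: |8| − (4) = 4
minimum over rows = 3 → strictly diagonally dominant (convergence guaranteed)

3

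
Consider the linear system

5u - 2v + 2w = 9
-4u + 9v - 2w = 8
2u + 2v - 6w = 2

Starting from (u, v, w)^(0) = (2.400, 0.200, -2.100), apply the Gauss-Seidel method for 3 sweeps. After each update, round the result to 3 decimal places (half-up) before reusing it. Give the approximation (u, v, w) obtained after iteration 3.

(2.207, 2.095, 1.101)

Iteration 1:
  u = (9 - (-2)·0.200 - (2)·-2.100) / (5) = 2.720
  v = (8 - (-4)·2.720 - (-2)·-2.100) / (9) = 1.631
  w = (2 - (2)·2.720 - (2)·1.631) / (-6) = 1.117
Iteration 2:
  u = (9 - (-2)·1.631 - (2)·1.117) / (5) = 2.006
  v = (8 - (-4)·2.006 - (-2)·1.117) / (9) = 2.029
  w = (2 - (2)·2.006 - (2)·2.029) / (-6) = 1.012
Iteration 3:
  u = (9 - (-2)·2.029 - (2)·1.012) / (5) = 2.207
  v = (8 - (-4)·2.207 - (-2)·1.012) / (9) = 2.095
  w = (2 - (2)·2.207 - (2)·2.095) / (-6) = 1.101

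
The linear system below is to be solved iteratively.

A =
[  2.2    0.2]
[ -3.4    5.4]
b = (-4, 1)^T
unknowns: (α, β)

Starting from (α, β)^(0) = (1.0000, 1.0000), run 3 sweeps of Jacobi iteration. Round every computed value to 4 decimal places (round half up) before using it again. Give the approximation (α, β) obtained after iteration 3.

Iteration 1:
  α = (-4 - (0.2)·1.0000) / (2.2) = -1.9091
  β = (1 - (-3.4)·1.0000) / (5.4) = 0.8148
Iteration 2:
  α = (-4 - (0.2)·0.8148) / (2.2) = -1.8923
  β = (1 - (-3.4)·-1.9091) / (5.4) = -1.0168
Iteration 3:
  α = (-4 - (0.2)·-1.0168) / (2.2) = -1.7257
  β = (1 - (-3.4)·-1.8923) / (5.4) = -1.0063

(-1.7257, -1.0063)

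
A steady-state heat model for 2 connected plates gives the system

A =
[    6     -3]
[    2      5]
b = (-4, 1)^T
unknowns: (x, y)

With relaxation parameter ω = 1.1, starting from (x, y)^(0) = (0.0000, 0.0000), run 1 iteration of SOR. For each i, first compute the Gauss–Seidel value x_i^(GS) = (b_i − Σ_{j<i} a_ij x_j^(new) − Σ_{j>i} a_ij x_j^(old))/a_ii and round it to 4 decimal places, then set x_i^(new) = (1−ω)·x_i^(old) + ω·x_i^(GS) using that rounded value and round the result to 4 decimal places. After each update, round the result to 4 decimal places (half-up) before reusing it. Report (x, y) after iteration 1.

Iteration 1:
  x: GS value = (-4 - (-3)·0.0000) / (6) = -0.6667;  x ← (1−ω)·0.0000 + ω·-0.6667 = -0.7334
  y: GS value = (1 - (2)·-0.7334) / (5) = 0.4934;  y ← (1−ω)·0.0000 + ω·0.4934 = 0.5427

(-0.7334, 0.5427)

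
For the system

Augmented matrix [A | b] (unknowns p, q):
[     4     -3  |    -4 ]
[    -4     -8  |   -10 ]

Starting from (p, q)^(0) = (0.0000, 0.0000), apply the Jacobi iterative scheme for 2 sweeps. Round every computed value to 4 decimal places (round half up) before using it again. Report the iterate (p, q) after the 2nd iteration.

(-0.0625, 1.7500)

Iteration 1:
  p = (-4 - (-3)·0.0000) / (4) = -1.0000
  q = (-10 - (-4)·0.0000) / (-8) = 1.2500
Iteration 2:
  p = (-4 - (-3)·1.2500) / (4) = -0.0625
  q = (-10 - (-4)·-1.0000) / (-8) = 1.7500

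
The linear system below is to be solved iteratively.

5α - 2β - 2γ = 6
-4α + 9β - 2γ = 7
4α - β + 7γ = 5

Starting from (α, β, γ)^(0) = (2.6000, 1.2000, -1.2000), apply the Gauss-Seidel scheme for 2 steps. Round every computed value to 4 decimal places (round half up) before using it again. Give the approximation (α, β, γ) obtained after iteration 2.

Iteration 1:
  α = (6 - (-2)·1.2000 - (-2)·-1.2000) / (5) = 1.2000
  β = (7 - (-4)·1.2000 - (-2)·-1.2000) / (9) = 1.0444
  γ = (5 - (4)·1.2000 - (-1)·1.0444) / (7) = 0.1778
Iteration 2:
  α = (6 - (-2)·1.0444 - (-2)·0.1778) / (5) = 1.6889
  β = (7 - (-4)·1.6889 - (-2)·0.1778) / (9) = 1.5679
  γ = (5 - (4)·1.6889 - (-1)·1.5679) / (7) = -0.0268

(1.6889, 1.5679, -0.0268)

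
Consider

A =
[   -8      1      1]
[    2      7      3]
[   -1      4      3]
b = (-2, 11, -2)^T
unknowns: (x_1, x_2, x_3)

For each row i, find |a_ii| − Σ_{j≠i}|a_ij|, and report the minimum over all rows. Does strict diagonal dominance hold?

-2

row 1: |-8| − (1+1) = 6
row 2: |7| − (2+3) = 2
row 3: |3| − (1+4) = -2
minimum over rows = -2 → not strictly diagonally dominant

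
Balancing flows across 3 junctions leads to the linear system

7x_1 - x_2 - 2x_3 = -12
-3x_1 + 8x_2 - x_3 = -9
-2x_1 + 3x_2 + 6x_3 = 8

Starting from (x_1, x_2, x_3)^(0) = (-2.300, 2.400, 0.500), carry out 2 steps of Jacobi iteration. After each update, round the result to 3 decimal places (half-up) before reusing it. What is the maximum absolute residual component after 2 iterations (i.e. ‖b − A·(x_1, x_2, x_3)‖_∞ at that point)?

5.297

Iteration 1:
  x_1 = (-12 - (-1)·2.400 - (-2)·0.500) / (7) = -1.229
  x_2 = (-9 - (-3)·-2.300 - (-1)·0.500) / (8) = -1.925
  x_3 = (8 - (-2)·-2.300 - (3)·2.400) / (6) = -0.633
Iteration 2:
  x_1 = (-12 - (-1)·-1.925 - (-2)·-0.633) / (7) = -2.170
  x_2 = (-9 - (-3)·-1.229 - (-1)·-0.633) / (8) = -1.665
  x_3 = (8 - (-2)·-1.229 - (3)·-1.925) / (6) = 1.886
Residual b − A·x = (5.297, -0.304, -2.661); ∞-norm = 5.297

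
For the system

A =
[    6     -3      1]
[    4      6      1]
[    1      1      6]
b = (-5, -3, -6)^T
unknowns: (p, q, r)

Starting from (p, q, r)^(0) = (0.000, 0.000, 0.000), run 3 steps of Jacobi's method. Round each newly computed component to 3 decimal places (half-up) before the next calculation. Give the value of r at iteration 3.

-0.884

Iteration 1:
  p = (-5 - (-3)·0.000 - (1)·0.000) / (6) = -0.833
  q = (-3 - (4)·0.000 - (1)·0.000) / (6) = -0.500
  r = (-6 - (1)·0.000 - (1)·0.000) / (6) = -1.000
Iteration 2:
  p = (-5 - (-3)·-0.500 - (1)·-1.000) / (6) = -0.917
  q = (-3 - (4)·-0.833 - (1)·-1.000) / (6) = 0.222
  r = (-6 - (1)·-0.833 - (1)·-0.500) / (6) = -0.778
Iteration 3:
  p = (-5 - (-3)·0.222 - (1)·-0.778) / (6) = -0.593
  q = (-3 - (4)·-0.917 - (1)·-0.778) / (6) = 0.241
  r = (-6 - (1)·-0.917 - (1)·0.222) / (6) = -0.884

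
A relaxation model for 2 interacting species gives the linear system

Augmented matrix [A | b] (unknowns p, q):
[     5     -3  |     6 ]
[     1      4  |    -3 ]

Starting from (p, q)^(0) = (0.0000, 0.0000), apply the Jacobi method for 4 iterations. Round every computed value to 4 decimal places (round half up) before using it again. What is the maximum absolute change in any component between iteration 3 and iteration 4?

0.0675

Iteration 1:
  p = (6 - (-3)·0.0000) / (5) = 1.2000
  q = (-3 - (1)·0.0000) / (4) = -0.7500
Iteration 2:
  p = (6 - (-3)·-0.7500) / (5) = 0.7500
  q = (-3 - (1)·1.2000) / (4) = -1.0500
Iteration 3:
  p = (6 - (-3)·-1.0500) / (5) = 0.5700
  q = (-3 - (1)·0.7500) / (4) = -0.9375
Iteration 4:
  p = (6 - (-3)·-0.9375) / (5) = 0.6375
  q = (-3 - (1)·0.5700) / (4) = -0.8925
Change: (0.0675, 0.0450) → max |·| = 0.0675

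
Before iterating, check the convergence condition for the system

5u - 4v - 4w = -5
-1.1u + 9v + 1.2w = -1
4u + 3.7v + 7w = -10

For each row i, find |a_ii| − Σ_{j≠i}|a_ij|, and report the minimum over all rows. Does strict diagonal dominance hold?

-3

row 1: |5| − (4+4) = -3
row 2: |9| − (1.1+1.2) = 6.7
row 3: |7| − (4+3.7) = -0.7
minimum over rows = -3 → not strictly diagonally dominant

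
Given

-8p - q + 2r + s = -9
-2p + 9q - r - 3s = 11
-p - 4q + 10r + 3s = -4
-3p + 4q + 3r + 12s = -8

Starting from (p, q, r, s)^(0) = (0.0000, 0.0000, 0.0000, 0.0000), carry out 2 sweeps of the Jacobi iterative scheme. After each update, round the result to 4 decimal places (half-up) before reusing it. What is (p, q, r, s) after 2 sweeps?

(0.7889, 1.2055, 0.4014, -0.6928)

Iteration 1:
  p = (-9 - (-1)·0.0000 - (2)·0.0000 - (1)·0.0000) / (-8) = 1.1250
  q = (11 - (-2)·0.0000 - (-1)·0.0000 - (-3)·0.0000) / (9) = 1.2222
  r = (-4 - (-1)·0.0000 - (-4)·0.0000 - (3)·0.0000) / (10) = -0.4000
  s = (-8 - (-3)·0.0000 - (4)·0.0000 - (3)·0.0000) / (12) = -0.6667
Iteration 2:
  p = (-9 - (-1)·1.2222 - (2)·-0.4000 - (1)·-0.6667) / (-8) = 0.7889
  q = (11 - (-2)·1.1250 - (-1)·-0.4000 - (-3)·-0.6667) / (9) = 1.2055
  r = (-4 - (-1)·1.1250 - (-4)·1.2222 - (3)·-0.6667) / (10) = 0.4014
  s = (-8 - (-3)·1.1250 - (4)·1.2222 - (3)·-0.4000) / (12) = -0.6928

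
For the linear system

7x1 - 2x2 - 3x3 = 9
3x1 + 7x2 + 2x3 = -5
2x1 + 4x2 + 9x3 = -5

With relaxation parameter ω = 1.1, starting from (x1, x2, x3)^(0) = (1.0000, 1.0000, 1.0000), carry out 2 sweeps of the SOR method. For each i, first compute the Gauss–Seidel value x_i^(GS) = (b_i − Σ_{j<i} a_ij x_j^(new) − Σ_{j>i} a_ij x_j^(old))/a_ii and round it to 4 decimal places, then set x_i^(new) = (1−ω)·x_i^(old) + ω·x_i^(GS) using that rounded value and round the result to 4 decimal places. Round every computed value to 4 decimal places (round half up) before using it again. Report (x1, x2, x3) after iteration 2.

(0.4435, -0.7274, -0.3485)

Iteration 1:
  x1: GS value = (9 - (-2)·1.0000 - (-3)·1.0000) / (7) = 2.0000;  x1 ← (1−ω)·1.0000 + ω·2.0000 = 2.1000
  x2: GS value = (-5 - (3)·2.1000 - (2)·1.0000) / (7) = -1.9000;  x2 ← (1−ω)·1.0000 + ω·-1.9000 = -2.1900
  x3: GS value = (-5 - (2)·2.1000 - (4)·-2.1900) / (9) = -0.0489;  x3 ← (1−ω)·1.0000 + ω·-0.0489 = -0.1538
Iteration 2:
  x1: GS value = (9 - (-2)·-2.1900 - (-3)·-0.1538) / (7) = 0.5941;  x1 ← (1−ω)·2.1000 + ω·0.5941 = 0.4435
  x2: GS value = (-5 - (3)·0.4435 - (2)·-0.1538) / (7) = -0.8604;  x2 ← (1−ω)·-2.1900 + ω·-0.8604 = -0.7274
  x3: GS value = (-5 - (2)·0.4435 - (4)·-0.7274) / (9) = -0.3308;  x3 ← (1−ω)·-0.1538 + ω·-0.3308 = -0.3485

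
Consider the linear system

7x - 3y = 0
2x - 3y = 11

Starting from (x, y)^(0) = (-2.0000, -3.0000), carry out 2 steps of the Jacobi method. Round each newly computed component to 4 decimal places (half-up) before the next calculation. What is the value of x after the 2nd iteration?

-2.1429

Iteration 1:
  x = (0 - (-3)·-3.0000) / (7) = -1.2857
  y = (11 - (2)·-2.0000) / (-3) = -5.0000
Iteration 2:
  x = (0 - (-3)·-5.0000) / (7) = -2.1429
  y = (11 - (2)·-1.2857) / (-3) = -4.5238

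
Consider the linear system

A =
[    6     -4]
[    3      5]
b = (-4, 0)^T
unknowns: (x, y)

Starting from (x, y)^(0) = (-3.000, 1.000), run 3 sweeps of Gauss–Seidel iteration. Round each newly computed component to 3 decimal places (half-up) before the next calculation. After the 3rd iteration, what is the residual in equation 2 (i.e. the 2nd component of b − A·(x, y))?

0.000

Iteration 1:
  x = (-4 - (-4)·1.000) / (6) = 0.000
  y = (0 - (3)·0.000) / (5) = 0.000
Iteration 2:
  x = (-4 - (-4)·0.000) / (6) = -0.667
  y = (0 - (3)·-0.667) / (5) = 0.400
Iteration 3:
  x = (-4 - (-4)·0.400) / (6) = -0.400
  y = (0 - (3)·-0.400) / (5) = 0.240
Residual b − A·x = (-0.640, 0.000)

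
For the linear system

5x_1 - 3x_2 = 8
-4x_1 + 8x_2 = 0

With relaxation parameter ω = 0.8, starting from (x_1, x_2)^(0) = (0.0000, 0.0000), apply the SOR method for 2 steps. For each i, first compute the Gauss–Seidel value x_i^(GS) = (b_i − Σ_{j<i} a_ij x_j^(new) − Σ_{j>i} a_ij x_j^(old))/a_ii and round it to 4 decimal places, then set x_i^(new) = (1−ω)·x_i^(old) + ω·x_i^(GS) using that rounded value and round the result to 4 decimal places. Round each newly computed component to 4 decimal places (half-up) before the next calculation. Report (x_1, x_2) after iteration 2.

(1.7818, 0.8151)

Iteration 1:
  x_1: GS value = (8 - (-3)·0.0000) / (5) = 1.6000;  x_1 ← (1−ω)·0.0000 + ω·1.6000 = 1.2800
  x_2: GS value = (0 - (-4)·1.2800) / (8) = 0.6400;  x_2 ← (1−ω)·0.0000 + ω·0.6400 = 0.5120
Iteration 2:
  x_1: GS value = (8 - (-3)·0.5120) / (5) = 1.9072;  x_1 ← (1−ω)·1.2800 + ω·1.9072 = 1.7818
  x_2: GS value = (0 - (-4)·1.7818) / (8) = 0.8909;  x_2 ← (1−ω)·0.5120 + ω·0.8909 = 0.8151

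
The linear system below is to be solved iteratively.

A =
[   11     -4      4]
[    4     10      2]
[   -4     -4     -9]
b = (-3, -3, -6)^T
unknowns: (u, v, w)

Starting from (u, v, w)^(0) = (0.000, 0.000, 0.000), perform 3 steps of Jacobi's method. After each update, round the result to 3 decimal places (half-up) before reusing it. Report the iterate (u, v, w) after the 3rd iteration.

(-0.725, -0.235, 1.088)

Iteration 1:
  u = (-3 - (-4)·0.000 - (4)·0.000) / (11) = -0.273
  v = (-3 - (4)·0.000 - (2)·0.000) / (10) = -0.300
  w = (-6 - (-4)·0.000 - (-4)·0.000) / (-9) = 0.667
Iteration 2:
  u = (-3 - (-4)·-0.300 - (4)·0.667) / (11) = -0.624
  v = (-3 - (4)·-0.273 - (2)·0.667) / (10) = -0.324
  w = (-6 - (-4)·-0.273 - (-4)·-0.300) / (-9) = 0.921
Iteration 3:
  u = (-3 - (-4)·-0.324 - (4)·0.921) / (11) = -0.725
  v = (-3 - (4)·-0.624 - (2)·0.921) / (10) = -0.235
  w = (-6 - (-4)·-0.624 - (-4)·-0.324) / (-9) = 1.088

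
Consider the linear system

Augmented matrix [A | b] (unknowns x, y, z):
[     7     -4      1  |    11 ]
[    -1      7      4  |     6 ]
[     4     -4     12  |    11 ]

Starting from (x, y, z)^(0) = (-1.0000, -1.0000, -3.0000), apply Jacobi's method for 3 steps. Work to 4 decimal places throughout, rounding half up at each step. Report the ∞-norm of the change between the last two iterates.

1.1283

Iteration 1:
  x = (11 - (-4)·-1.0000 - (1)·-3.0000) / (7) = 1.4286
  y = (6 - (-1)·-1.0000 - (4)·-3.0000) / (7) = 2.4286
  z = (11 - (4)·-1.0000 - (-4)·-1.0000) / (12) = 0.9167
Iteration 2:
  x = (11 - (-4)·2.4286 - (1)·0.9167) / (7) = 2.8282
  y = (6 - (-1)·1.4286 - (4)·0.9167) / (7) = 0.5374
  z = (11 - (4)·1.4286 - (-4)·2.4286) / (12) = 1.2500
Iteration 3:
  x = (11 - (-4)·0.5374 - (1)·1.2500) / (7) = 1.6999
  y = (6 - (-1)·2.8282 - (4)·1.2500) / (7) = 0.5469
  z = (11 - (4)·2.8282 - (-4)·0.5374) / (12) = 0.1531
Change: (-1.1283, 0.0095, -1.0969) → max |·| = 1.1283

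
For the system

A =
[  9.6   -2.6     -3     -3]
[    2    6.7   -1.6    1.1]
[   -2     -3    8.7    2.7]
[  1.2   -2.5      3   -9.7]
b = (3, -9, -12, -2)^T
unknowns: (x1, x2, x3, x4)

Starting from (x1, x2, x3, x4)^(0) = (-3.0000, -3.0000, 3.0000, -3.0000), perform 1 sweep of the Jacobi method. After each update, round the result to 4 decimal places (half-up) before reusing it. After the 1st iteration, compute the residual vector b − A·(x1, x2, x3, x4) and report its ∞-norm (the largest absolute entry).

Iteration 1:
  x1 = (3 - (-2.6)·-3.0000 - (-3)·3.0000 - (-3)·-3.0000) / (9.6) = -0.5000
  x2 = (-9 - (2)·-3.0000 - (-1.6)·3.0000 - (1.1)·-3.0000) / (6.7) = 0.7612
  x3 = (-12 - (-2)·-3.0000 - (-3)·-3.0000 - (2.7)·-3.0000) / (8.7) = -2.1724
  x4 = (-2 - (1.2)·-3.0000 - (-2.5)·-3.0000 - (3)·3.0000) / (-9.7) = 1.5361
Residual b − A·x = (7.8702, -18.2656, 4.0360, 21.9204); ∞-norm = 21.9204

21.9204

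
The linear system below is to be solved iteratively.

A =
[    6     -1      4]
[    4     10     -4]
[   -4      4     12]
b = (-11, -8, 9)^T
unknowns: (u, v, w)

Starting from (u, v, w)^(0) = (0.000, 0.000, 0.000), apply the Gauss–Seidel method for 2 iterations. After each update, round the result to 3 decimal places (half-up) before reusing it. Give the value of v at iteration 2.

Iteration 1:
  u = (-11 - (-1)·0.000 - (4)·0.000) / (6) = -1.833
  v = (-8 - (4)·-1.833 - (-4)·0.000) / (10) = -0.067
  w = (9 - (-4)·-1.833 - (4)·-0.067) / (12) = 0.161
Iteration 2:
  u = (-11 - (-1)·-0.067 - (4)·0.161) / (6) = -1.952
  v = (-8 - (4)·-1.952 - (-4)·0.161) / (10) = 0.045
  w = (9 - (-4)·-1.952 - (4)·0.045) / (12) = 0.084

0.045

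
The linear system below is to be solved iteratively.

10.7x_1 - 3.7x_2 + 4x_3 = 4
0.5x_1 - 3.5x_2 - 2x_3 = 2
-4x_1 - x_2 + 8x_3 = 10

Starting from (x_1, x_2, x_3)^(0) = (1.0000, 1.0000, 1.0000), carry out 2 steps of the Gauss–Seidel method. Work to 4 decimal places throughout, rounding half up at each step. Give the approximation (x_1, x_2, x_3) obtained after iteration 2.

(-0.4851, -1.3757, 0.8355)

Iteration 1:
  x_1 = (4 - (-3.7)·1.0000 - (4)·1.0000) / (10.7) = 0.3458
  x_2 = (2 - (0.5)·0.3458 - (-2)·1.0000) / (-3.5) = -1.0935
  x_3 = (10 - (-4)·0.3458 - (-1)·-1.0935) / (8) = 1.2862
Iteration 2:
  x_1 = (4 - (-3.7)·-1.0935 - (4)·1.2862) / (10.7) = -0.4851
  x_2 = (2 - (0.5)·-0.4851 - (-2)·1.2862) / (-3.5) = -1.3757
  x_3 = (10 - (-4)·-0.4851 - (-1)·-1.3757) / (8) = 0.8355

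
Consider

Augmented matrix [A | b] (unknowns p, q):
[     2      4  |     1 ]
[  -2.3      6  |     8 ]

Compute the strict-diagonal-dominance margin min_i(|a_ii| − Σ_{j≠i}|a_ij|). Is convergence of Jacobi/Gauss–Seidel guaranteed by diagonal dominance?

-2

row 1: |2| − (4) = -2
row 2: |6| − (2.3) = 3.7
minimum over rows = -2 → not strictly diagonally dominant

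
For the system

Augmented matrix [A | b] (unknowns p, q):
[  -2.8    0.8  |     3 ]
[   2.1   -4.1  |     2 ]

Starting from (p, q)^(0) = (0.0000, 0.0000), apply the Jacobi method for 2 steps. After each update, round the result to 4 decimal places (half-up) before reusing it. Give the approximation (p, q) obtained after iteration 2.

(-1.2108, -1.0366)

Iteration 1:
  p = (3 - (0.8)·0.0000) / (-2.8) = -1.0714
  q = (2 - (2.1)·0.0000) / (-4.1) = -0.4878
Iteration 2:
  p = (3 - (0.8)·-0.4878) / (-2.8) = -1.2108
  q = (2 - (2.1)·-1.0714) / (-4.1) = -1.0366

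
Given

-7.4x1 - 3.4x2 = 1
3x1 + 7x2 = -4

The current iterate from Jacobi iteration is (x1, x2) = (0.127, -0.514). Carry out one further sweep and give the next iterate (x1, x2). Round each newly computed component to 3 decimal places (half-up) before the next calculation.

(0.101, -0.626)

One sweep:
  x1 = (1 - (-3.4)·-0.514) / (-7.4) = 0.101
  x2 = (-4 - (3)·0.127) / (7) = -0.626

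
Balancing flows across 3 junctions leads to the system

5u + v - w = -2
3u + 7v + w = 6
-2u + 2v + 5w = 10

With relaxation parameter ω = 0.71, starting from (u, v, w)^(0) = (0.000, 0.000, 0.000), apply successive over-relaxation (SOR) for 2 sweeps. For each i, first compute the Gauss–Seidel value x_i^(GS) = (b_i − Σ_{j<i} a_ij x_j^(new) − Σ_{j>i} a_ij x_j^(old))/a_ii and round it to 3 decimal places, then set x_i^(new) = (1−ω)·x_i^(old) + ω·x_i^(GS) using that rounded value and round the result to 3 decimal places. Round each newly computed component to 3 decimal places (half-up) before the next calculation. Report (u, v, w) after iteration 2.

(-0.303, 0.787, 1.442)

Iteration 1:
  u: GS value = (-2 - (1)·0.000 - (-1)·0.000) / (5) = -0.400;  u ← (1−ω)·0.000 + ω·-0.400 = -0.284
  v: GS value = (6 - (3)·-0.284 - (1)·0.000) / (7) = 0.979;  v ← (1−ω)·0.000 + ω·0.979 = 0.695
  w: GS value = (10 - (-2)·-0.284 - (2)·0.695) / (5) = 1.608;  w ← (1−ω)·0.000 + ω·1.608 = 1.142
Iteration 2:
  u: GS value = (-2 - (1)·0.695 - (-1)·1.142) / (5) = -0.311;  u ← (1−ω)·-0.284 + ω·-0.311 = -0.303
  v: GS value = (6 - (3)·-0.303 - (1)·1.142) / (7) = 0.824;  v ← (1−ω)·0.695 + ω·0.824 = 0.787
  w: GS value = (10 - (-2)·-0.303 - (2)·0.787) / (5) = 1.564;  w ← (1−ω)·1.142 + ω·1.564 = 1.442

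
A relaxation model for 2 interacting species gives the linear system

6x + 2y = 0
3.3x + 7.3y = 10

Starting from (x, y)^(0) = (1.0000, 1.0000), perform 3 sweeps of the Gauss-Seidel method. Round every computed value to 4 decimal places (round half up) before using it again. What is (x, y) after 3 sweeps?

Iteration 1:
  x = (0 - (2)·1.0000) / (6) = -0.3333
  y = (10 - (3.3)·-0.3333) / (7.3) = 1.5205
Iteration 2:
  x = (0 - (2)·1.5205) / (6) = -0.5068
  y = (10 - (3.3)·-0.5068) / (7.3) = 1.5990
Iteration 3:
  x = (0 - (2)·1.5990) / (6) = -0.5330
  y = (10 - (3.3)·-0.5330) / (7.3) = 1.6108

(-0.5330, 1.6108)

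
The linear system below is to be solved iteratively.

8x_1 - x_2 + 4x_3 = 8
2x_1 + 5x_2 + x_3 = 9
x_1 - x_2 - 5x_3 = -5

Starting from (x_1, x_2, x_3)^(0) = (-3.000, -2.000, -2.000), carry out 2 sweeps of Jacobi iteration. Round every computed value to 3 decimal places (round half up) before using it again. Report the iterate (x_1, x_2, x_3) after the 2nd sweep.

(1.025, 0.940, 0.670)

Iteration 1:
  x_1 = (8 - (-1)·-2.000 - (4)·-2.000) / (8) = 1.750
  x_2 = (9 - (2)·-3.000 - (1)·-2.000) / (5) = 3.400
  x_3 = (-5 - (1)·-3.000 - (-1)·-2.000) / (-5) = 0.800
Iteration 2:
  x_1 = (8 - (-1)·3.400 - (4)·0.800) / (8) = 1.025
  x_2 = (9 - (2)·1.750 - (1)·0.800) / (5) = 0.940
  x_3 = (-5 - (1)·1.750 - (-1)·3.400) / (-5) = 0.670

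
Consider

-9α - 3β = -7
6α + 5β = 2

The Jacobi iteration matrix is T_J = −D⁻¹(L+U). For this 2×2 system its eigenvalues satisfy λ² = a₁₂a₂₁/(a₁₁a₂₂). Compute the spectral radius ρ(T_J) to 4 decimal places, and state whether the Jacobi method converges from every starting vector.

0.6325

a₁₂a₂₁/(a₁₁a₂₂) = (-3)·(6) / ((-9)·(5)) = 0.400000
ρ = √|0.400000| = √0.400000 = 0.6325
ρ < 1, so Jacobi converges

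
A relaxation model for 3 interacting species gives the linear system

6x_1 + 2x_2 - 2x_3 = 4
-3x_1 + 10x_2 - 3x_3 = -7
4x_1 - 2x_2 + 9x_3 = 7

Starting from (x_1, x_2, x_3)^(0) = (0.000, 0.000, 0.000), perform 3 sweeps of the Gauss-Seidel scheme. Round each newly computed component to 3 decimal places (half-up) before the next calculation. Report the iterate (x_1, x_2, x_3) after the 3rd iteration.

Iteration 1:
  x_1 = (4 - (2)·0.000 - (-2)·0.000) / (6) = 0.667
  x_2 = (-7 - (-3)·0.667 - (-3)·0.000) / (10) = -0.500
  x_3 = (7 - (4)·0.667 - (-2)·-0.500) / (9) = 0.370
Iteration 2:
  x_1 = (4 - (2)·-0.500 - (-2)·0.370) / (6) = 0.957
  x_2 = (-7 - (-3)·0.957 - (-3)·0.370) / (10) = -0.302
  x_3 = (7 - (4)·0.957 - (-2)·-0.302) / (9) = 0.285
Iteration 3:
  x_1 = (4 - (2)·-0.302 - (-2)·0.285) / (6) = 0.862
  x_2 = (-7 - (-3)·0.862 - (-3)·0.285) / (10) = -0.356
  x_3 = (7 - (4)·0.862 - (-2)·-0.356) / (9) = 0.316

(0.862, -0.356, 0.316)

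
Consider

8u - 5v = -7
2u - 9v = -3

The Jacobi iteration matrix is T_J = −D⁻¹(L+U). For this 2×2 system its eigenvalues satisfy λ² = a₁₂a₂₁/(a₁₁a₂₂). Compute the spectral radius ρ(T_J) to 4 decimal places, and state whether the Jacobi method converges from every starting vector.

0.3727

a₁₂a₂₁/(a₁₁a₂₂) = (-5)·(2) / ((8)·(-9)) = 0.138889
ρ = √|0.138889| = √0.138889 = 0.3727
ρ < 1, so Jacobi converges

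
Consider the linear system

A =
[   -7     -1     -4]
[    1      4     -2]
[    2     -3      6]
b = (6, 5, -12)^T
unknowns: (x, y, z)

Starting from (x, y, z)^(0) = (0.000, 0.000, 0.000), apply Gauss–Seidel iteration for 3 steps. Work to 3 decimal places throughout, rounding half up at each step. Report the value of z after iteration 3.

Iteration 1:
  x = (6 - (-1)·0.000 - (-4)·0.000) / (-7) = -0.857
  y = (5 - (1)·-0.857 - (-2)·0.000) / (4) = 1.464
  z = (-12 - (2)·-0.857 - (-3)·1.464) / (6) = -0.982
Iteration 2:
  x = (6 - (-1)·1.464 - (-4)·-0.982) / (-7) = -0.505
  y = (5 - (1)·-0.505 - (-2)·-0.982) / (4) = 0.885
  z = (-12 - (2)·-0.505 - (-3)·0.885) / (6) = -1.389
Iteration 3:
  x = (6 - (-1)·0.885 - (-4)·-1.389) / (-7) = -0.190
  y = (5 - (1)·-0.190 - (-2)·-1.389) / (4) = 0.603
  z = (-12 - (2)·-0.190 - (-3)·0.603) / (6) = -1.635

-1.635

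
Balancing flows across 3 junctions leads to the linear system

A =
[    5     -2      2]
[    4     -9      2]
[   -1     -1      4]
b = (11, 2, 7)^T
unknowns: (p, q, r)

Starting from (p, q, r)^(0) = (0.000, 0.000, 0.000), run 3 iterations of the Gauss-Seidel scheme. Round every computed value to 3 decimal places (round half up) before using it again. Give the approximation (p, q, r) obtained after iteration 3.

Iteration 1:
  p = (11 - (-2)·0.000 - (2)·0.000) / (5) = 2.200
  q = (2 - (4)·2.200 - (2)·0.000) / (-9) = 0.756
  r = (7 - (-1)·2.200 - (-1)·0.756) / (4) = 2.489
Iteration 2:
  p = (11 - (-2)·0.756 - (2)·2.489) / (5) = 1.507
  q = (2 - (4)·1.507 - (2)·2.489) / (-9) = 1.001
  r = (7 - (-1)·1.507 - (-1)·1.001) / (4) = 2.377
Iteration 3:
  p = (11 - (-2)·1.001 - (2)·2.377) / (5) = 1.650
  q = (2 - (4)·1.650 - (2)·2.377) / (-9) = 1.039
  r = (7 - (-1)·1.650 - (-1)·1.039) / (4) = 2.422

(1.650, 1.039, 2.422)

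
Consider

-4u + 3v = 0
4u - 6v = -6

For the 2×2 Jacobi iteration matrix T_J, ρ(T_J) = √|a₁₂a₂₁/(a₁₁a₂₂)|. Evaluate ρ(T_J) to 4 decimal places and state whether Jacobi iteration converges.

0.7071

a₁₂a₂₁/(a₁₁a₂₂) = (3)·(4) / ((-4)·(-6)) = 0.500000
ρ = √|0.500000| = √0.500000 = 0.7071
ρ < 1, so Jacobi converges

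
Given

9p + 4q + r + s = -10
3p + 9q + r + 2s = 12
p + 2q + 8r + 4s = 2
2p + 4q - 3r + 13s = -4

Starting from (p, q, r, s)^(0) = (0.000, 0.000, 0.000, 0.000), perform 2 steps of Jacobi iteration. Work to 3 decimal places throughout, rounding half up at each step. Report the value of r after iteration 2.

0.210

Iteration 1:
  p = (-10 - (4)·0.000 - (1)·0.000 - (1)·0.000) / (9) = -1.111
  q = (12 - (3)·0.000 - (1)·0.000 - (2)·0.000) / (9) = 1.333
  r = (2 - (1)·0.000 - (2)·0.000 - (4)·0.000) / (8) = 0.250
  s = (-4 - (2)·0.000 - (4)·0.000 - (-3)·0.000) / (13) = -0.308
Iteration 2:
  p = (-10 - (4)·1.333 - (1)·0.250 - (1)·-0.308) / (9) = -1.697
  q = (12 - (3)·-1.111 - (1)·0.250 - (2)·-0.308) / (9) = 1.744
  r = (2 - (1)·-1.111 - (2)·1.333 - (4)·-0.308) / (8) = 0.210
  s = (-4 - (2)·-1.111 - (4)·1.333 - (-3)·0.250) / (13) = -0.489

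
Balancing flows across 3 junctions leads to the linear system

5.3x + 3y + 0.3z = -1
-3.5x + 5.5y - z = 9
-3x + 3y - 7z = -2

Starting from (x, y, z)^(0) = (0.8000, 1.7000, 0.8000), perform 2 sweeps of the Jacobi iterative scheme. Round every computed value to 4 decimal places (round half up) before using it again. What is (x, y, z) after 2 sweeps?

(-1.5234, 0.9972, 1.7802)

Iteration 1:
  x = (-1 - (3)·1.7000 - (0.3)·0.8000) / (5.3) = -1.1962
  y = (9 - (-3.5)·0.8000 - (-1)·0.8000) / (5.5) = 2.2909
  z = (-2 - (-3)·0.8000 - (3)·1.7000) / (-7) = 0.6714
Iteration 2:
  x = (-1 - (3)·2.2909 - (0.3)·0.6714) / (5.3) = -1.5234
  y = (9 - (-3.5)·-1.1962 - (-1)·0.6714) / (5.5) = 0.9972
  z = (-2 - (-3)·-1.1962 - (3)·2.2909) / (-7) = 1.7802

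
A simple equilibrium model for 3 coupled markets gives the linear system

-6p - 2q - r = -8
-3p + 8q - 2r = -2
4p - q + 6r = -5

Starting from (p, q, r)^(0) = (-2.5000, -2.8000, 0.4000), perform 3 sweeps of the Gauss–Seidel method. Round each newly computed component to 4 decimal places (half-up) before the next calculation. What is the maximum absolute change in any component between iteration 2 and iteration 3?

Iteration 1:
  p = (-8 - (-2)·-2.8000 - (-1)·0.4000) / (-6) = 2.2000
  q = (-2 - (-3)·2.2000 - (-2)·0.4000) / (8) = 0.6750
  r = (-5 - (4)·2.2000 - (-1)·0.6750) / (6) = -2.1875
Iteration 2:
  p = (-8 - (-2)·0.6750 - (-1)·-2.1875) / (-6) = 1.4729
  q = (-2 - (-3)·1.4729 - (-2)·-2.1875) / (8) = -0.2445
  r = (-5 - (4)·1.4729 - (-1)·-0.2445) / (6) = -1.8560
Iteration 3:
  p = (-8 - (-2)·-0.2445 - (-1)·-1.8560) / (-6) = 1.7242
  q = (-2 - (-3)·1.7242 - (-2)·-1.8560) / (8) = -0.0674
  r = (-5 - (4)·1.7242 - (-1)·-0.0674) / (6) = -1.9940
Change: (0.2513, 0.1771, -0.1380) → max |·| = 0.2513

0.2513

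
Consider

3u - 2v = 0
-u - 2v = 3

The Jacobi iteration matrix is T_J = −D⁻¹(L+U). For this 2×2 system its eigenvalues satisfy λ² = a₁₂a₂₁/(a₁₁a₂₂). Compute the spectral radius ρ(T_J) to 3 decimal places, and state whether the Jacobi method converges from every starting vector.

a₁₂a₂₁/(a₁₁a₂₂) = (-2)·(-1) / ((3)·(-2)) = -0.333333
ρ = √|-0.333333| = √0.333333 = 0.577
ρ < 1, so Jacobi converges

0.577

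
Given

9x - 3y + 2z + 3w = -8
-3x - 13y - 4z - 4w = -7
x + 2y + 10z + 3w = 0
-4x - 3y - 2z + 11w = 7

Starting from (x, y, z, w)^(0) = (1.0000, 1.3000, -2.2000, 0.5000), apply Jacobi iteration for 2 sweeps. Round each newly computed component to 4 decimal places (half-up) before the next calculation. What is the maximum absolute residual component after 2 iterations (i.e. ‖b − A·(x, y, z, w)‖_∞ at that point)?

3.7868

Iteration 1:
  x = (-8 - (-3)·1.3000 - (2)·-2.2000 - (3)·0.5000) / (9) = -0.1333
  y = (-7 - (-3)·1.0000 - (-4)·-2.2000 - (-4)·0.5000) / (-13) = 0.8308
  z = (0 - (1)·1.0000 - (2)·1.3000 - (3)·0.5000) / (10) = -0.5100
  w = (7 - (-4)·1.0000 - (-3)·1.3000 - (-2)·-2.2000) / (11) = 0.9545
Iteration 2:
  x = (-8 - (-3)·0.8308 - (2)·-0.5100 - (3)·0.9545) / (9) = -0.8168
  y = (-7 - (-3)·-0.1333 - (-4)·-0.5100 - (-4)·0.9545) / (-13) = 0.4325
  z = (0 - (1)·-0.1333 - (2)·0.8308 - (3)·0.9545) / (10) = -0.4392
  w = (7 - (-4)·-0.1333 - (-3)·0.8308 - (-2)·-0.5100) / (11) = 0.7217
Residual b − A·x = (-0.6380, -2.6979, 2.1787, -3.7868); ∞-norm = 3.7868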